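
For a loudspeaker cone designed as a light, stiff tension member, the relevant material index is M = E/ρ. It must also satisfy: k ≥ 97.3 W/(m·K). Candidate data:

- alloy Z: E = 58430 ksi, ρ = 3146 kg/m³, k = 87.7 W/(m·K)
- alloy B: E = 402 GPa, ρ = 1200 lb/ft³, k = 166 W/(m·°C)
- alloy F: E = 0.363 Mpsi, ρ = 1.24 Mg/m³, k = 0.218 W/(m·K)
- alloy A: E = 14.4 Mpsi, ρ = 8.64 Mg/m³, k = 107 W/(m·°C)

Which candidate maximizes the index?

Screen on constraints: k ≥ 97.3 W/(m·K). Survivors: alloy B, alloy A.
In SI units:
  alloy B: E = 402.0 GPa, ρ = 19220 kg/m³
  alloy A: E = 99.28 GPa, ρ = 8640 kg/m³
  alloy B: M = 20.9 MN·m/kg
  alloy A: M = 11.5 MN·m/kg
Alloy B has the largest M.

alloy B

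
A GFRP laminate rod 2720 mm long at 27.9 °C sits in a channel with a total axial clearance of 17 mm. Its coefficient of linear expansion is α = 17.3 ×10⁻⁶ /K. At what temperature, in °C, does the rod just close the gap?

α·L₀·ΔT = 17.0 mm ⇒ ΔT = 17.0 / (17.3×10⁻⁶ × 2720.0) = 361.3 K.
T = 27.9 + 361.3 = 389.2 °C.

389 °C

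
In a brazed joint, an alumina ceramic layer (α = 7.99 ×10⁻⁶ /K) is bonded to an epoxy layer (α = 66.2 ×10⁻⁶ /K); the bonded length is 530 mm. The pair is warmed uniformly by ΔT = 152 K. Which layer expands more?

epoxy

α(alumina ceramic) = 7.99×10⁻⁶/K vs α(epoxy) = 66.2×10⁻⁶/K.
Higher α expands more for the same ΔT: epoxy.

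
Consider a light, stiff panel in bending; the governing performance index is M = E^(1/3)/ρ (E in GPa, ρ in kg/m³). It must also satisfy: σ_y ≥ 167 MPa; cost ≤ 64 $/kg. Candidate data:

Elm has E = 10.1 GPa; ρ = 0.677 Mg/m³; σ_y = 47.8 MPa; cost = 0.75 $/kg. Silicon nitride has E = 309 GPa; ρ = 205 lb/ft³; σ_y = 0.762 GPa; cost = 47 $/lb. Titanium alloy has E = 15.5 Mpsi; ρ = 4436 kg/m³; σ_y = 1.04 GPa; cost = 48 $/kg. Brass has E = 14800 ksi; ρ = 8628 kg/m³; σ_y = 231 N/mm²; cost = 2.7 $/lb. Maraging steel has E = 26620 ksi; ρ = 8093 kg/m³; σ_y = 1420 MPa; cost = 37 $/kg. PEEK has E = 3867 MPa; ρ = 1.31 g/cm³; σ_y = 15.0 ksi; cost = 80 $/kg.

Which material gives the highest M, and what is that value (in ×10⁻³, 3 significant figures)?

titanium alloy, M = 1.07×10⁻³

Screen on constraints: σ_y ≥ 167 MPa; cost ≤ 64 $/kg. Survivors: titanium alloy, brass, maraging steel.
Putting every candidate on a common basis:
  titanium alloy: E = 106.9 GPa, ρ = 4436 kg/m³
  brass: E = 102.0 GPa, ρ = 8628 kg/m³
  maraging steel: E = 183.5 GPa, ρ = 8093 kg/m³
  titanium alloy: M = 1.07×10⁻³
  maraging steel: M = 0.702×10⁻³
  brass: M = 0.542×10⁻³
Highest index: titanium alloy.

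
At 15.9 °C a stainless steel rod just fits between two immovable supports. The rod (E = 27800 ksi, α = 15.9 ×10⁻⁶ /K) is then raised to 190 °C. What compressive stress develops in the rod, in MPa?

531 MPa

E = 27800 ksi = 191.7 GPa.
ΔT = 174.1 K. Constrained thermal stress σ = E·α·ΔT = 191.7×10³ MPa × 15.9×10⁻⁶ × 174.1 = 531 MPa (compressive).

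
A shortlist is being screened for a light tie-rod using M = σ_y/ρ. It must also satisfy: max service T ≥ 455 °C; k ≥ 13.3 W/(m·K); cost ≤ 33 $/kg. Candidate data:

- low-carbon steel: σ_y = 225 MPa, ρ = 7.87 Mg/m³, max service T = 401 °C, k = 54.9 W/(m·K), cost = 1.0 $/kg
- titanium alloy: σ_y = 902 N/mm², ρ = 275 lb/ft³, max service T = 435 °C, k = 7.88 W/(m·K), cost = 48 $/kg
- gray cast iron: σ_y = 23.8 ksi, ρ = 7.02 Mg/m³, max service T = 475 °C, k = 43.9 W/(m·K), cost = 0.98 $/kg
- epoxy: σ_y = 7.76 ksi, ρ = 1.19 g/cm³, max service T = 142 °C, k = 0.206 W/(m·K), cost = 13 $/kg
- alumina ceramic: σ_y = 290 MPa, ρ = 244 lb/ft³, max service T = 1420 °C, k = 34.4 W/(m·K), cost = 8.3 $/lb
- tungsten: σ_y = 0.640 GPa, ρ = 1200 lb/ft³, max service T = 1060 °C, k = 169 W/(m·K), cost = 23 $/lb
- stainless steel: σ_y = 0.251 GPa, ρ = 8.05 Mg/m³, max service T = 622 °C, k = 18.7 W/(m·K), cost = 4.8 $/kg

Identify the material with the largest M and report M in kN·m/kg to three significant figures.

alumina ceramic, M = 74.2 kN·m/kg

Screen on constraints: max service T ≥ 455 °C; k ≥ 13.3 W/(m·K); cost ≤ 33 $/kg. Survivors: gray cast iron, alumina ceramic, stainless steel.
Normalizing units and computing the index:
  gray cast iron: σ_y = 164.1 MPa, ρ = 7020 kg/m³
  alumina ceramic: σ_y = 290.0 MPa, ρ = 3909 kg/m³
  stainless steel: σ_y = 251.0 MPa, ρ = 8050 kg/m³
  alumina ceramic: M = 74.2 kN·m/kg
  stainless steel: M = 31.2 kN·m/kg
  gray cast iron: M = 23.4 kN·m/kg
The maximum is for alumina ceramic.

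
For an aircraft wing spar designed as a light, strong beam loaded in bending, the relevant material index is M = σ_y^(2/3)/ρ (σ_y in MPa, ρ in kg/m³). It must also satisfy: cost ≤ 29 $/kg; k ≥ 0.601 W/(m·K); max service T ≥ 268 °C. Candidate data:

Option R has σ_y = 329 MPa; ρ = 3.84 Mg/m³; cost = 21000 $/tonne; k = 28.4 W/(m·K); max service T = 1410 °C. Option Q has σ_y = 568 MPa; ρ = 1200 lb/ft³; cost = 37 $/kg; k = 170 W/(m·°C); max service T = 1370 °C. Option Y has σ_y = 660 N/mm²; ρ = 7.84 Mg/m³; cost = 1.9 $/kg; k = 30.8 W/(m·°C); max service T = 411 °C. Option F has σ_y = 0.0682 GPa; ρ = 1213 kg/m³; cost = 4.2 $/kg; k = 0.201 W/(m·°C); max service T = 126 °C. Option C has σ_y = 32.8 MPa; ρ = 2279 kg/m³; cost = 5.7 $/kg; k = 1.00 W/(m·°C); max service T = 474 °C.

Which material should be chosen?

option R

Screen on constraints: cost ≤ 29 $/kg; k ≥ 0.601 W/(m·K); max service T ≥ 268 °C. Survivors: option R, option Y, option C.
After converting to SI:
  option R: σ_y = 329.0 MPa, ρ = 3840 kg/m³
  option Y: σ_y = 660.0 MPa, ρ = 7840 kg/m³
  option C: σ_y = 32.80 MPa, ρ = 2279 kg/m³
  option R: M = 12.4×10⁻³
  option Y: M = 9.67×10⁻³
  option C: M = 4.50×10⁻³
Option R ranks first.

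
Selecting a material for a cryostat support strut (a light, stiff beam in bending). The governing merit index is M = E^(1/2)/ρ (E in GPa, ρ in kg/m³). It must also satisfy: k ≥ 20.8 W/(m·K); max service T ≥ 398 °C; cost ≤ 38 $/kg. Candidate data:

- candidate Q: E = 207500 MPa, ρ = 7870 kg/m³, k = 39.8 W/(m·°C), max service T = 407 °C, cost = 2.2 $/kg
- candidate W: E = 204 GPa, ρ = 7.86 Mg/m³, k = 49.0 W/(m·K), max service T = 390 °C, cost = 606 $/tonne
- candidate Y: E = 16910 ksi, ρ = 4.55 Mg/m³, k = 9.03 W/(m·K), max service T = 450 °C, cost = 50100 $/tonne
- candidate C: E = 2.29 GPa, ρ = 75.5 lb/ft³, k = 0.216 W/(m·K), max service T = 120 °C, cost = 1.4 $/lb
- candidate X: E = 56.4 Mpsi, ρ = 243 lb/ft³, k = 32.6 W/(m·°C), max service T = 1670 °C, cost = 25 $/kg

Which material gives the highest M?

candidate X

Screen on constraints: k ≥ 20.8 W/(m·K); max service T ≥ 398 °C; cost ≤ 38 $/kg. Survivors: candidate Q, candidate X.
Putting every candidate on a common basis:
  candidate Q: E = 207.5 GPa, ρ = 7870 kg/m³
  candidate X: E = 388.9 GPa, ρ = 3892 kg/m³
  candidate X: M = 5.07×10⁻³
  candidate Q: M = 1.83×10⁻³
Highest index: candidate X.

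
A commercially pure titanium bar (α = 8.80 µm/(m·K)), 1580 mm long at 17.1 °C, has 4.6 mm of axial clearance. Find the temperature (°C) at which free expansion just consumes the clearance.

α·L₀·ΔT = 4.6 mm ⇒ ΔT = 4.6 / (8.80×10⁻⁶ × 1580.0) = 330.8 K.
T = 17.1 + 330.8 = 347.9 °C.

348 °C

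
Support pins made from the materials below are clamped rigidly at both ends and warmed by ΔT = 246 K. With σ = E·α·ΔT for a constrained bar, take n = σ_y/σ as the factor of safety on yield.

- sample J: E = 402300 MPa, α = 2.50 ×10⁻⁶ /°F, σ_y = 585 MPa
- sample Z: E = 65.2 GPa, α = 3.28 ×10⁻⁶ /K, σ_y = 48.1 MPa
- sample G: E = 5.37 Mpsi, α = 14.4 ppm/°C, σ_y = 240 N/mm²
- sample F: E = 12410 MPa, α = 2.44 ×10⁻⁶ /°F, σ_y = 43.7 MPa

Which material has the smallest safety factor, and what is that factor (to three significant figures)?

sample Z, n = 0.914

Converting E to GPa, α to ×10⁻⁶/K, σ_y to MPa, then σ and n for each:
  sample J: E = 402.3, α = 4.50, σ_y = 585.0 → σ = 445 MPa, n = 1.31
  sample Z: E = 65.20, α = 3.28, σ_y = 48.10 → σ = 52.6 MPa, n = 0.914
  sample G: E = 37.02, α = 14.4, σ_y = 240.0 → σ = 131 MPa, n = 1.83
  sample F: E = 12.41, α = 4.39, σ_y = 43.70 → σ = 13.4 MPa, n = 3.26
Smallest n: sample Z with n = 0.914.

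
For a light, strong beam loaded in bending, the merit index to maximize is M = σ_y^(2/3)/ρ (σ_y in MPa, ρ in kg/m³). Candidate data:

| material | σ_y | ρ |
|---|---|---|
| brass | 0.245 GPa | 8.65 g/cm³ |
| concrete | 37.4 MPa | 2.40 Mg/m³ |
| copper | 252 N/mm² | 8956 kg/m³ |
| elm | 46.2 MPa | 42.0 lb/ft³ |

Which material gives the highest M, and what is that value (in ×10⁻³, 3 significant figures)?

Convert each candidate to consistent units, then evaluate M:
  brass: σ_y = 245.0 MPa, ρ = 8650 kg/m³
  concrete: σ_y = 37.40 MPa, ρ = 2400 kg/m³
  copper: σ_y = 252.0 MPa, ρ = 8956 kg/m³
  elm: σ_y = 46.20 MPa, ρ = 672.8 kg/m³
  elm: M = 19.1×10⁻³
  concrete: M = 4.66×10⁻³
  brass: M = 4.53×10⁻³
  copper: M = 4.45×10⁻³
The maximum is for elm.

elm, M = 19.1×10⁻³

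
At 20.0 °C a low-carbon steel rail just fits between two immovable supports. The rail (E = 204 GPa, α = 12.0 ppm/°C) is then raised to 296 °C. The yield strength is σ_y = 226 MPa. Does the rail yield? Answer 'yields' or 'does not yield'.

ΔT = 276.0 K. Constrained thermal stress σ = E·α·ΔT = 204.0×10³ MPa × 12.0×10⁻⁶ × 276.0 = 676 MPa (compressive).
Compare to σ_y = 226 MPa: σ ≥ σ_y, so it yields.

yields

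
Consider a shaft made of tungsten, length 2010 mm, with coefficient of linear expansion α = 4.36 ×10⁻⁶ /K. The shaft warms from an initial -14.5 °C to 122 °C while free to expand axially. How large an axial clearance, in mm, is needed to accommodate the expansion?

ΔT = 122 − (-14.5) = 136.5 K.
ΔL = α·L₀·ΔT = 4.36×10⁻⁶ × 2010 mm × 136.5 K = 1.20 mm.

1.20 mm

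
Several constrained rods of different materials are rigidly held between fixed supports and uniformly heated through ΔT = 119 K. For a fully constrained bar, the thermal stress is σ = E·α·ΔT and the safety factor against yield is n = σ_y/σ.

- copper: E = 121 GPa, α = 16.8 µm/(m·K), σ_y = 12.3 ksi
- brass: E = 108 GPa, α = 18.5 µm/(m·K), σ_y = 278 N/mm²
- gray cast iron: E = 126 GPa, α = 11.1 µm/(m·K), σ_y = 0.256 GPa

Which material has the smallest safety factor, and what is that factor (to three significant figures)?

In consistent units (E in GPa, α in ×10⁻⁶/K, σ_y in MPa):
  copper: E = 121.0, α = 16.8, σ_y = 84.81 → σ = 242 MPa, n = 0.351
  brass: E = 108.0, α = 18.5, σ_y = 278.0 → σ = 238 MPa, n = 1.17
  gray cast iron: E = 126.0, α = 11.1, σ_y = 256.0 → σ = 166 MPa, n = 1.54
Smallest n: copper with n = 0.351.

copper, n = 0.351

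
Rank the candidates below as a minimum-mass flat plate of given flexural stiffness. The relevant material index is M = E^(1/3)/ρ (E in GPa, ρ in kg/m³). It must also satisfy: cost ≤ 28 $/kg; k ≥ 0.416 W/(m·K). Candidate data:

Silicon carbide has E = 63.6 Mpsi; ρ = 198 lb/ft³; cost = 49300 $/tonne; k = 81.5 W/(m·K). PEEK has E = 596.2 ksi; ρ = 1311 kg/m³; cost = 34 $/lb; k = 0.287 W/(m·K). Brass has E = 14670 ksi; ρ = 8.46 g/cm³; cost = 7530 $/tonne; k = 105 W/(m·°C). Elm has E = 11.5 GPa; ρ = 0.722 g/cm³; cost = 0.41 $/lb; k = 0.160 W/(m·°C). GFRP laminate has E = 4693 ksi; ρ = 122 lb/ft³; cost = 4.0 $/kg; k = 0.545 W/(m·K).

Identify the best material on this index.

GFRP laminate

Screen on constraints: cost ≤ 28 $/kg; k ≥ 0.416 W/(m·K). Survivors: brass, GFRP laminate.
Convert each candidate to consistent units, then evaluate M:
  brass: E = 101.1 GPa, ρ = 8460 kg/m³
  GFRP laminate: E = 32.36 GPa, ρ = 1954 kg/m³
  GFRP laminate: M = 1.63×10⁻³
  brass: M = 0.551×10⁻³
The maximum is for GFRP laminate.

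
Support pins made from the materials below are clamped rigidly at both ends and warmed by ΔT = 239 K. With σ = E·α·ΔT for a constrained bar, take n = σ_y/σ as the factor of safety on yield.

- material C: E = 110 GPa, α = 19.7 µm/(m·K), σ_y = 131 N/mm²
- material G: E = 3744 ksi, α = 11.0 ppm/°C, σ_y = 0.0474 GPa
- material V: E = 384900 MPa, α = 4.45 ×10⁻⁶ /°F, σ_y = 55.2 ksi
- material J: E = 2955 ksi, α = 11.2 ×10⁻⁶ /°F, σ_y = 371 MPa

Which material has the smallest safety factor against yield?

material C

Converting E to GPa, α to ×10⁻⁶/K, σ_y to MPa, then σ and n for each:
  material C: E = 110.0, α = 19.7, σ_y = 131.0 → σ = 518 MPa, n = 0.253
  material G: E = 25.81, α = 11.0, σ_y = 47.40 → σ = 67.9 MPa, n = 0.698
  material V: E = 384.9, α = 8.01, σ_y = 380.6 → σ = 737 MPa, n = 0.517
  material J: E = 20.37, α = 20.2, σ_y = 371.0 → σ = 98.2 MPa, n = 3.78
Material C has the lowest safety factor, n = 0.253.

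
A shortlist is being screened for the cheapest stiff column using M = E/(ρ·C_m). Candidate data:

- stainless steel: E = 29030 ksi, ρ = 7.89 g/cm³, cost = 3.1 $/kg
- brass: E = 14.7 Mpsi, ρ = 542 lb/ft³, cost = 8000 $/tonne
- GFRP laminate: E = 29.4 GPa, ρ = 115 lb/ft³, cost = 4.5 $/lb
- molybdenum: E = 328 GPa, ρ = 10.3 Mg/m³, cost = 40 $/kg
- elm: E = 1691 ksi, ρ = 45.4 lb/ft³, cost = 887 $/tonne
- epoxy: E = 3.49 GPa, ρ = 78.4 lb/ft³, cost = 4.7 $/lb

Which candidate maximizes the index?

Putting every candidate on a common basis:
  stainless steel: E = 200.2 GPa, ρ = 7890 kg/m³, cost = 3.100 $/kg
  brass: E = 101.4 GPa, ρ = 8682 kg/m³, cost = 8.000 $/kg
  GFRP laminate: E = 29.40 GPa, ρ = 1842 kg/m³, cost = 9.921 $/kg
  molybdenum: E = 328.0 GPa, ρ = 10300 kg/m³, cost = 40.00 $/kg
  elm: E = 11.66 GPa, ρ = 727.2 kg/m³, cost = 0.8870 $/kg
  epoxy: E = 3.490 GPa, ρ = 1256 kg/m³, cost = 10.36 $/kg
  elm: M = 18.1 MN·m per $
  stainless steel: M = 8.18 MN·m per $
  GFRP laminate: M = 1.61 MN·m per $
  brass: M = 1.46 MN·m per $
  molybdenum: M = 0.796 MN·m per $
  epoxy: M = 0.268 MN·m per $
Highest index: elm.

elm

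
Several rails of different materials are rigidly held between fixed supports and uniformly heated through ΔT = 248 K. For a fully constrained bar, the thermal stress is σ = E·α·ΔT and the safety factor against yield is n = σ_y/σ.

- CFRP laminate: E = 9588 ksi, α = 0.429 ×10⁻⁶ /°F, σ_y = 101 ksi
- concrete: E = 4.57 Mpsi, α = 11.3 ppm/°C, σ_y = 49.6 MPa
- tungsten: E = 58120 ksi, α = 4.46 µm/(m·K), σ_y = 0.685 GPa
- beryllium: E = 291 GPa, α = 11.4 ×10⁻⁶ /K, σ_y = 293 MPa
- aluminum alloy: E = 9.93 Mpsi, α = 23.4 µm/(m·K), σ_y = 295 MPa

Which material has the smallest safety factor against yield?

In consistent units (E in GPa, α in ×10⁻⁶/K, σ_y in MPa):
  CFRP laminate: E = 66.11, α = 0.772, σ_y = 696.4 → σ = 12.7 MPa, n = 55.0
  concrete: E = 31.51, α = 11.3, σ_y = 49.60 → σ = 88.3 MPa, n = 0.562
  tungsten: E = 400.7, α = 4.46, σ_y = 685.0 → σ = 443 MPa, n = 1.55
  beryllium: E = 291.0, α = 11.4, σ_y = 293.0 → σ = 823 MPa, n = 0.356
  aluminum alloy: E = 68.46, α = 23.4, σ_y = 295.0 → σ = 397 MPa, n = 0.742
The minimum is beryllium at n = 0.356.

beryllium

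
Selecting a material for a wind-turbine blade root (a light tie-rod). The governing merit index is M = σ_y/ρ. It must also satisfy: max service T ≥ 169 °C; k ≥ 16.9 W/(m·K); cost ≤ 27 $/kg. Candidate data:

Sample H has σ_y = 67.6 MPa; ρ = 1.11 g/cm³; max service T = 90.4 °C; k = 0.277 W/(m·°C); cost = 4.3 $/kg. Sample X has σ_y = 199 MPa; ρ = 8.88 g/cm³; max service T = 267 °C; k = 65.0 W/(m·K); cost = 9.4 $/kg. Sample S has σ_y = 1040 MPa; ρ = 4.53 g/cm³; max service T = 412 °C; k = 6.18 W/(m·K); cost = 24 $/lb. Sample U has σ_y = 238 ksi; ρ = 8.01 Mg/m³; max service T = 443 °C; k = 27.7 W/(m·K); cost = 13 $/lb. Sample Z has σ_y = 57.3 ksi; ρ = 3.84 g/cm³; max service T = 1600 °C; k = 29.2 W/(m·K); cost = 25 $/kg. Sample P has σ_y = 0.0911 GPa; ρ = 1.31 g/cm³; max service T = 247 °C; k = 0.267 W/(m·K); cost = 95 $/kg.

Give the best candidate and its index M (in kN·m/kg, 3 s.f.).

Screen on constraints: max service T ≥ 169 °C; k ≥ 16.9 W/(m·K); cost ≤ 27 $/kg. Survivors: sample X, sample Z.
In SI units:
  sample X: σ_y = 199.0 MPa, ρ = 8880 kg/m³
  sample Z: σ_y = 395.1 MPa, ρ = 3840 kg/m³
  sample Z: M = 103 kN·m/kg
  sample X: M = 22.4 kN·m/kg
Sample Z has the largest M.

sample Z, M = 103 kN·m/kg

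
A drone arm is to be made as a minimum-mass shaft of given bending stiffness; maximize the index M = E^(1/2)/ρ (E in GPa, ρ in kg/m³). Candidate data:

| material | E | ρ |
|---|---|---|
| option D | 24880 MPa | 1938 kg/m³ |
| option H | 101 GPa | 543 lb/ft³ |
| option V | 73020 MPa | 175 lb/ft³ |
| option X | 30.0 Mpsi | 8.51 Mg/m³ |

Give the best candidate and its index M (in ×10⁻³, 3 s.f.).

In SI units:
  option D: E = 24.88 GPa, ρ = 1938 kg/m³
  option H: E = 101.0 GPa, ρ = 8698 kg/m³
  option V: E = 73.02 GPa, ρ = 2803 kg/m³
  option X: E = 206.8 GPa, ρ = 8510 kg/m³
  option V: M = 3.05×10⁻³
  option D: M = 2.57×10⁻³
  option X: M = 1.69×10⁻³
  option H: M = 1.16×10⁻³
The maximum is for option V.

option V, M = 3.05×10⁻³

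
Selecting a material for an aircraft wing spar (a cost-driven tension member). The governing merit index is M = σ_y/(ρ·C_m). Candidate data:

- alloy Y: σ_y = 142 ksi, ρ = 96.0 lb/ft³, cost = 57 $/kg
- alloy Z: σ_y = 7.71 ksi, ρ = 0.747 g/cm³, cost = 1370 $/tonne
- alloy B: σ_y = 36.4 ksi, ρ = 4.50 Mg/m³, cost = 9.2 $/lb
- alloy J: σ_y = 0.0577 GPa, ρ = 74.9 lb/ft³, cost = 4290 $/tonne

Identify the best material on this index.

Convert each candidate to consistent units, then evaluate M:
  alloy Y: σ_y = 979.1 MPa, ρ = 1538 kg/m³, cost = 57.00 $/kg
  alloy Z: σ_y = 53.16 MPa, ρ = 747.0 kg/m³, cost = 1.370 $/kg
  alloy B: σ_y = 251.0 MPa, ρ = 4500 kg/m³, cost = 20.28 $/kg
  alloy J: σ_y = 57.70 MPa, ρ = 1200 kg/m³, cost = 4.290 $/kg
  alloy Z: M = 51.9 kN·m per $
  alloy J: M = 11.2 kN·m per $
  alloy Y: M = 11.2 kN·m per $
  alloy B: M = 2.75 kN·m per $
Alloy Z ranks first.

alloy Z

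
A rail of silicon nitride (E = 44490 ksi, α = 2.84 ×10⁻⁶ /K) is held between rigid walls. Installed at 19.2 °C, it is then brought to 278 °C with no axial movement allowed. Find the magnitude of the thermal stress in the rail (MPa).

E = 44490 ksi = 306.7 GPa.
ΔT = 258.8 K. Constrained thermal stress σ = E·α·ΔT = 306.7×10³ MPa × 2.84×10⁻⁶ × 258.8 = 225 MPa (compressive).

225 MPa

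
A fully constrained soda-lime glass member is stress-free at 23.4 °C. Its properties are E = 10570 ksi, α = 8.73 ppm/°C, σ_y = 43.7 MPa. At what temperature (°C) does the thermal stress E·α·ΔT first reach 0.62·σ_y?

E = 10570 ksi = 72.88 GPa.
E·α·ΔT = 27.09 MPa ⇒ ΔT = 27.09 / (72.88×10³ × 8.73×10⁻⁶) = 42.59 K.
T = 23.4 + 42.59 = 65.99 °C.

66.0 °C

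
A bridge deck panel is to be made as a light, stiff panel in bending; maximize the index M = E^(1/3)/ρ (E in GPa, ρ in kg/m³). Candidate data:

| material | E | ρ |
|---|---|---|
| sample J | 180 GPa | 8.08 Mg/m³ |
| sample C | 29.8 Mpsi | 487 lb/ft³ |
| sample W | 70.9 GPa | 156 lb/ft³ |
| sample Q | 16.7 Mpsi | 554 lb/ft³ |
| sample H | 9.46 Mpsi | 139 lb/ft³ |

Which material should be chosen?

After converting to SI:
  sample J: E = 180.0 GPa, ρ = 8080 kg/m³
  sample C: E = 205.5 GPa, ρ = 7801 kg/m³
  sample W: E = 70.90 GPa, ρ = 2499 kg/m³
  sample Q: E = 115.1 GPa, ρ = 8874 kg/m³
  sample H: E = 65.22 GPa, ρ = 2227 kg/m³
  sample H: M = 1.81×10⁻³
  sample W: M = 1.66×10⁻³
  sample C: M = 0.756×10⁻³
  sample J: M = 0.699×10⁻³
  sample Q: M = 0.548×10⁻³
Highest index: sample H.

sample H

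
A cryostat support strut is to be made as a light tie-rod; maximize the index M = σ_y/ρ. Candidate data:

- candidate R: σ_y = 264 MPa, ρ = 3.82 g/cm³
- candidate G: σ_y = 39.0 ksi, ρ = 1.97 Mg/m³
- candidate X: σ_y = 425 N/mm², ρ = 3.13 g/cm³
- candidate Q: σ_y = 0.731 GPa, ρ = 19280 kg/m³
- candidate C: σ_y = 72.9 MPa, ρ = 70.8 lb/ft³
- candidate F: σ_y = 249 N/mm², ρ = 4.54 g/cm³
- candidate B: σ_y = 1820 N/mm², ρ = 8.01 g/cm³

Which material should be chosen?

candidate B

Convert each candidate to consistent units, then evaluate M:
  candidate R: σ_y = 264.0 MPa, ρ = 3820 kg/m³
  candidate G: σ_y = 268.9 MPa, ρ = 1970 kg/m³
  candidate X: σ_y = 425.0 MPa, ρ = 3130 kg/m³
  candidate Q: σ_y = 731.0 MPa, ρ = 19280 kg/m³
  candidate C: σ_y = 72.90 MPa, ρ = 1134 kg/m³
  candidate F: σ_y = 249.0 MPa, ρ = 4540 kg/m³
  candidate B: σ_y = 1820 MPa, ρ = 8010 kg/m³
  candidate B: M = 227 kN·m/kg
  candidate G: M = 136 kN·m/kg
  candidate X: M = 136 kN·m/kg
  candidate R: M = 69.1 kN·m/kg
  candidate C: M = 64.3 kN·m/kg
  candidate F: M = 54.8 kN·m/kg
  candidate Q: M = 37.9 kN·m/kg
Candidate B has the largest M.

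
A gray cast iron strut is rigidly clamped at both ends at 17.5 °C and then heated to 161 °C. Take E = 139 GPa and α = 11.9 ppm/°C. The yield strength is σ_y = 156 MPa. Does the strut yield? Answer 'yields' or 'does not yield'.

ΔT = 143.5 K. Constrained thermal stress σ = E·α·ΔT = 139.0×10³ MPa × 11.9×10⁻⁶ × 143.5 = 237 MPa (compressive).
Compare to σ_y = 156 MPa: σ ≥ σ_y, so it yields.

yields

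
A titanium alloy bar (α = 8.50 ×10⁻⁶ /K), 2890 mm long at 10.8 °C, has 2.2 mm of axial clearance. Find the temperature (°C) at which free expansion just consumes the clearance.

100 °C

α·L₀·ΔT = 2.2 mm ⇒ ΔT = 2.2 / (8.50×10⁻⁶ × 2890.0) = 89.56 K.
T = 10.8 + 89.56 = 100.4 °C.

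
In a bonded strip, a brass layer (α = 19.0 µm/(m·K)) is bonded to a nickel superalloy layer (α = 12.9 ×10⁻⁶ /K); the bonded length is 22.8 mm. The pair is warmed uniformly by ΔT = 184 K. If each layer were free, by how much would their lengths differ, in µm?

25.6 µm

Δα = |19.0 − 12.9|×10⁻⁶/K = 6.10×10⁻⁶/K.
ΔL_mismatch = Δα·L·ΔT = 6.10×10⁻⁶ × 22.8 mm × 184.0 K = 25.6 µm.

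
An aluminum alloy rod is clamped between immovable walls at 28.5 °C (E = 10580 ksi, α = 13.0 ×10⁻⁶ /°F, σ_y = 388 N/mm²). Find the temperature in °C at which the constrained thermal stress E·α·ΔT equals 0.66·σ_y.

E = 10580 ksi = 72.95 GPa.
α = 13.0×10⁻⁶/°F × 9/5 = 23.4×10⁻⁶/K.
σ_y = 388 N/mm² = 388.0 MPa.
E·α·ΔT = 256.1 MPa ⇒ ΔT = 256.1 / (72.95×10³ × 23.4×10⁻⁶) = 150.0 K.
T = 28.5 + 150.0 = 178.5 °C.

179 °C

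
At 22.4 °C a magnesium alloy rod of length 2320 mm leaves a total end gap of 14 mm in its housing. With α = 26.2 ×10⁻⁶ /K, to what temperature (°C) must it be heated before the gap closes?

α·L₀·ΔT = 14.0 mm ⇒ ΔT = 14.0 / (26.2×10⁻⁶ × 2320.0) = 230.3 K.
T = 22.4 + 230.3 = 252.7 °C.

253 °C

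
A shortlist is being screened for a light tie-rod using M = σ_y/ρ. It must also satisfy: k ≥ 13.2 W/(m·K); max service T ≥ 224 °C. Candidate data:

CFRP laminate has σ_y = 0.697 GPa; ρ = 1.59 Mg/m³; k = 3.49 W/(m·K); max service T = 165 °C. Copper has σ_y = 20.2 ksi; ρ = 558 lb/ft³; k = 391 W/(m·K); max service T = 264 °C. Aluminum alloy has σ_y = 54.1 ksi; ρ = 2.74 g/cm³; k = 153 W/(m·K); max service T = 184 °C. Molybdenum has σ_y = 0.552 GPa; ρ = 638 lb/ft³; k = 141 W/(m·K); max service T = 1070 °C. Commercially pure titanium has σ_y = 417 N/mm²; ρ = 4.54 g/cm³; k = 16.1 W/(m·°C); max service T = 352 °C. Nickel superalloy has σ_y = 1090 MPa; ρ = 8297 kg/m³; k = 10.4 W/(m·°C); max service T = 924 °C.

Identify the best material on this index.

commercially pure titanium

Screen on constraints: k ≥ 13.2 W/(m·K); max service T ≥ 224 °C. Survivors: copper, molybdenum, commercially pure titanium.
After converting to SI:
  copper: σ_y = 139.3 MPa, ρ = 8938 kg/m³
  molybdenum: σ_y = 552.0 MPa, ρ = 10220 kg/m³
  commercially pure titanium: σ_y = 417.0 MPa, ρ = 4540 kg/m³
  commercially pure titanium: M = 91.9 kN·m/kg
  molybdenum: M = 54.0 kN·m/kg
  copper: M = 15.6 kN·m/kg
Highest index: commercially pure titanium.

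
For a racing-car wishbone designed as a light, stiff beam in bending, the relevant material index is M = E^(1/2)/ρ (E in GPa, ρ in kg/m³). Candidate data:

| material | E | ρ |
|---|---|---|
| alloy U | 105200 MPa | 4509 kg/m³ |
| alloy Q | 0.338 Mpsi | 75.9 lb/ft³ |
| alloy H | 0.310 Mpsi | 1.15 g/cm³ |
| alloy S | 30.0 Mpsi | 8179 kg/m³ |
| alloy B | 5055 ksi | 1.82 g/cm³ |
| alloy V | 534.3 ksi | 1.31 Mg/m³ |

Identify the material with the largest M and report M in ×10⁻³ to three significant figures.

Putting every candidate on a common basis:
  alloy U: E = 105.2 GPa, ρ = 4509 kg/m³
  alloy Q: E = 2.330 GPa, ρ = 1216 kg/m³
  alloy H: E = 2.137 GPa, ρ = 1150 kg/m³
  alloy S: E = 206.8 GPa, ρ = 8179 kg/m³
  alloy B: E = 34.85 GPa, ρ = 1820 kg/m³
  alloy V: E = 3.684 GPa, ρ = 1310 kg/m³
  alloy B: M = 3.24×10⁻³
  alloy U: M = 2.27×10⁻³
  alloy S: M = 1.76×10⁻³
  alloy V: M = 1.47×10⁻³
  alloy H: M = 1.27×10⁻³
  alloy Q: M = 1.26×10⁻³
Alloy B ranks first.

alloy B, M = 3.24×10⁻³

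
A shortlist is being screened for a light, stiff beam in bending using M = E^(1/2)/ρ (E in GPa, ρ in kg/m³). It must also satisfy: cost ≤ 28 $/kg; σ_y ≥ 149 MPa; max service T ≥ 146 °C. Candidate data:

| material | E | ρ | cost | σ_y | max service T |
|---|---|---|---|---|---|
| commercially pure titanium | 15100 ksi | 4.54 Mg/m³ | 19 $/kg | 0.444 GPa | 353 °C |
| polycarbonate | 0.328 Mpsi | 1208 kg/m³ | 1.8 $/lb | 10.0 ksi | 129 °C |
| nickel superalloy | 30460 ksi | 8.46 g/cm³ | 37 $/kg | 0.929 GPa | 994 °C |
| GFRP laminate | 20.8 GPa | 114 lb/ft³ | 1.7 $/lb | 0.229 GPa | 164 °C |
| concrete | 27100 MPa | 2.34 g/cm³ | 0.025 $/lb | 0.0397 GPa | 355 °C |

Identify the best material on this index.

Screen on constraints: cost ≤ 28 $/kg; σ_y ≥ 149 MPa; max service T ≥ 146 °C. Survivors: commercially pure titanium, GFRP laminate.
Putting every candidate on a common basis:
  commercially pure titanium: E = 104.1 GPa, ρ = 4540 kg/m³
  GFRP laminate: E = 20.80 GPa, ρ = 1826 kg/m³
  GFRP laminate: M = 2.50×10⁻³
  commercially pure titanium: M = 2.25×10⁻³
GFRP laminate has the largest M.

GFRP laminate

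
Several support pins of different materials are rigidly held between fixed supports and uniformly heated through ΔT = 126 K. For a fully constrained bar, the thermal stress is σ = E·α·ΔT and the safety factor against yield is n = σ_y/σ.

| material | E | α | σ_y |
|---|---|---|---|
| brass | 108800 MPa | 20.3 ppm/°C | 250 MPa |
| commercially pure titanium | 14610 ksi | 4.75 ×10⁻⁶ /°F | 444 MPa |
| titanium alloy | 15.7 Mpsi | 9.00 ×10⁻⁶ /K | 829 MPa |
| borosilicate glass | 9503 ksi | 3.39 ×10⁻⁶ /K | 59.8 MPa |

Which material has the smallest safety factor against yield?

brass

Per material, after unit conversion:
  brass: E = 108.8, α = 20.3, σ_y = 250.0 → σ = 278 MPa, n = 0.898
  commercially pure titanium: E = 100.7, α = 8.55, σ_y = 444.0 → σ = 109 MPa, n = 4.09
  titanium alloy: E = 108.2, α = 9.00, σ_y = 829.0 → σ = 123 MPa, n = 6.75
  borosilicate glass: E = 65.52, α = 3.39, σ_y = 59.80 → σ = 28.0 MPa, n = 2.14
Smallest n: brass with n = 0.898.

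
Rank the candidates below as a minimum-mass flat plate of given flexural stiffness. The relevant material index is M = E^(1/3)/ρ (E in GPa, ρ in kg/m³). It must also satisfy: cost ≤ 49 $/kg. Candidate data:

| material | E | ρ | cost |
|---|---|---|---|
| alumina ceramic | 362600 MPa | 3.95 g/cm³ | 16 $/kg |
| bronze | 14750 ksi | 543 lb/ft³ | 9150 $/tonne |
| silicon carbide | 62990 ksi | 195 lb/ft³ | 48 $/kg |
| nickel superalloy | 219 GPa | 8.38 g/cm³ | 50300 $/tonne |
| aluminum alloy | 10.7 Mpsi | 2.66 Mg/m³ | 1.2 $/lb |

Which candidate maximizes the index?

Screen on constraints: cost ≤ 49 $/kg. Survivors: alumina ceramic, bronze, silicon carbide, aluminum alloy.
Convert each candidate to consistent units, then evaluate M:
  alumina ceramic: E = 362.6 GPa, ρ = 3950 kg/m³
  bronze: E = 101.7 GPa, ρ = 8698 kg/m³
  silicon carbide: E = 434.3 GPa, ρ = 3124 kg/m³
  aluminum alloy: E = 73.77 GPa, ρ = 2660 kg/m³
  silicon carbide: M = 2.42×10⁻³
  alumina ceramic: M = 1.81×10⁻³
  aluminum alloy: M = 1.58×10⁻³
  bronze: M = 0.537×10⁻³
The maximum is for silicon carbide.

silicon carbide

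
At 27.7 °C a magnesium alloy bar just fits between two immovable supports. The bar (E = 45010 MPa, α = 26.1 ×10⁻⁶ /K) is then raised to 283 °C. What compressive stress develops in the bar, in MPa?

300 MPa

E = 45010 MPa = 45.01 GPa.
ΔT = 255.3 K. Constrained thermal stress σ = E·α·ΔT = 45.01×10³ MPa × 26.1×10⁻⁶ × 255.3 = 300 MPa (compressive).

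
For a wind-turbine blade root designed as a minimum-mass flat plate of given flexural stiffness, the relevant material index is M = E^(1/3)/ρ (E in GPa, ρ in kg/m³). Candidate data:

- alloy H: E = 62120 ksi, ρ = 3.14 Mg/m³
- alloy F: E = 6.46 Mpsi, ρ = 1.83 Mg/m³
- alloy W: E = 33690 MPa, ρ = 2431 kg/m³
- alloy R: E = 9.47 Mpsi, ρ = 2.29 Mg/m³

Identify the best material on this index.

Convert each candidate to consistent units, then evaluate M:
  alloy H: E = 428.3 GPa, ρ = 3140 kg/m³
  alloy F: E = 44.54 GPa, ρ = 1830 kg/m³
  alloy W: E = 33.69 GPa, ρ = 2431 kg/m³
  alloy R: E = 65.29 GPa, ρ = 2290 kg/m³
  alloy H: M = 2.40×10⁻³
  alloy F: M = 1.94×10⁻³
  alloy R: M = 1.76×10⁻³
  alloy W: M = 1.33×10⁻³
The maximum is for alloy H.

alloy H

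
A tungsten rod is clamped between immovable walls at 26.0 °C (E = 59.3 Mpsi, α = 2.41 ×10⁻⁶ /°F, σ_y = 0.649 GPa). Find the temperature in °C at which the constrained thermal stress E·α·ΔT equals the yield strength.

E = 59.3 Mpsi = 408.9 GPa.
α = 2.41×10⁻⁶/°F × 9/5 = 4.34×10⁻⁶/K.
σ_y = 0.649 GPa = 649.0 MPa.
E·α·ΔT = 649.0 MPa ⇒ ΔT = 649.0 / (408.9×10³ × 4.34×10⁻⁶) = 365.9 K.
T = 26.0 + 365.9 = 391.9 °C.

392 °C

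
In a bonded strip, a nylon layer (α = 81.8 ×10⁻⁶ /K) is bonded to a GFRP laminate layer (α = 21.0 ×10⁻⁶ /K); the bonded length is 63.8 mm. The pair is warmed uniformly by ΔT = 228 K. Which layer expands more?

α(nylon) = 81.8×10⁻⁶/K vs α(GFRP laminate) = 21.0×10⁻⁶/K.
Higher α expands more for the same ΔT: nylon.

nylon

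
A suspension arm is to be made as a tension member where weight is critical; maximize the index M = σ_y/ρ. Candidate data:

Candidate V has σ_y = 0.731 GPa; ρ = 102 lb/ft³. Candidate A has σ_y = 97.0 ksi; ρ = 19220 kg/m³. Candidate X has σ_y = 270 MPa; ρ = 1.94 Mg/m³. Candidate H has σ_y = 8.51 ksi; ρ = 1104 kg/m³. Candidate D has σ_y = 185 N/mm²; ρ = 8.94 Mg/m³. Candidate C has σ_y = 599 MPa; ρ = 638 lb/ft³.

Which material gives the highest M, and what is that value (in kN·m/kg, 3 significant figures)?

candidate V, M = 447 kN·m/kg

Convert each candidate to consistent units, then evaluate M:
  candidate V: σ_y = 731.0 MPa, ρ = 1634 kg/m³
  candidate A: σ_y = 668.8 MPa, ρ = 19220 kg/m³
  candidate X: σ_y = 270.0 MPa, ρ = 1940 kg/m³
  candidate H: σ_y = 58.67 MPa, ρ = 1104 kg/m³
  candidate D: σ_y = 185.0 MPa, ρ = 8940 kg/m³
  candidate C: σ_y = 599.0 MPa, ρ = 10220 kg/m³
  candidate V: M = 447 kN·m/kg
  candidate X: M = 139 kN·m/kg
  candidate C: M = 58.6 kN·m/kg
  candidate H: M = 53.1 kN·m/kg
  candidate A: M = 34.8 kN·m/kg
  candidate D: M = 20.7 kN·m/kg
Highest index: candidate V.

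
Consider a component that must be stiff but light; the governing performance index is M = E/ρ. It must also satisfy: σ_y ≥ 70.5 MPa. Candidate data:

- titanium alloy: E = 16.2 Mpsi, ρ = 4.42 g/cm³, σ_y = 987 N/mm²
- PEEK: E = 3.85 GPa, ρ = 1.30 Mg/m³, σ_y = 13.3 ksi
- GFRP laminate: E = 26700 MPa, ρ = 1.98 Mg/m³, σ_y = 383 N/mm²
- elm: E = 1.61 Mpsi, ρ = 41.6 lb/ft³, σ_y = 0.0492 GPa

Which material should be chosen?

Screen on constraints: σ_y ≥ 70.5 MPa. Survivors: titanium alloy, PEEK, GFRP laminate.
Putting every candidate on a common basis:
  titanium alloy: E = 111.7 GPa, ρ = 4420 kg/m³
  PEEK: E = 3.850 GPa, ρ = 1300 kg/m³
  GFRP laminate: E = 26.70 GPa, ρ = 1980 kg/m³
  titanium alloy: M = 25.3 MN·m/kg
  GFRP laminate: M = 13.5 MN·m/kg
  PEEK: M = 2.96 MN·m/kg
Titanium alloy has the largest M.

titanium alloy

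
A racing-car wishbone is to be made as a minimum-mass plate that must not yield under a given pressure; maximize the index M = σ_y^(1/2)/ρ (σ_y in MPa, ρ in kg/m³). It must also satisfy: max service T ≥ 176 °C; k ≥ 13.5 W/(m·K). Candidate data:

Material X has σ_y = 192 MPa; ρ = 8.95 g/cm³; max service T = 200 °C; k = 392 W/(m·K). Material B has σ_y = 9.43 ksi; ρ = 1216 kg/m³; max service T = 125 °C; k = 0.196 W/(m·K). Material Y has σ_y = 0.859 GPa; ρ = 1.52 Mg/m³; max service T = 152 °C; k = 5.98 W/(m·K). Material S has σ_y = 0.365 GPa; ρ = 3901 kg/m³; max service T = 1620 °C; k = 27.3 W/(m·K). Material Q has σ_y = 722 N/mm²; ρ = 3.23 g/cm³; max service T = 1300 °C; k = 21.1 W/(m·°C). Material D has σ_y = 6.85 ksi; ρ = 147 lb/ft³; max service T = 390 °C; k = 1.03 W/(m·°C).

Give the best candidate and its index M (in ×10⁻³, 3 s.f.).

material Q, M = 8.32×10⁻³

Screen on constraints: max service T ≥ 176 °C; k ≥ 13.5 W/(m·K). Survivors: material X, material S, material Q.
Convert each candidate to consistent units, then evaluate M:
  material X: σ_y = 192.0 MPa, ρ = 8950 kg/m³
  material S: σ_y = 365.0 MPa, ρ = 3901 kg/m³
  material Q: σ_y = 722.0 MPa, ρ = 3230 kg/m³
  material Q: M = 8.32×10⁻³
  material S: M = 4.90×10⁻³
  material X: M = 1.55×10⁻³
The maximum is for material Q.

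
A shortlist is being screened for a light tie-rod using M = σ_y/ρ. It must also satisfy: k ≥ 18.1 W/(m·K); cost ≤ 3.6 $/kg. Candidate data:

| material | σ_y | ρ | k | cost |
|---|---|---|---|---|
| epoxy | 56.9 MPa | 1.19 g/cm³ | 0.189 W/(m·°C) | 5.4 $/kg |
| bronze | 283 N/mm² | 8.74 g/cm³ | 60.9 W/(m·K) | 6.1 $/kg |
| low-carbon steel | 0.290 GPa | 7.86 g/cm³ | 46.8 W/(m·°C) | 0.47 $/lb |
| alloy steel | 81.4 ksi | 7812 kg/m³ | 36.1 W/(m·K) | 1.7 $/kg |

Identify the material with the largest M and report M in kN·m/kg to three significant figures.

alloy steel, M = 71.8 kN·m/kg

Screen on constraints: k ≥ 18.1 W/(m·K); cost ≤ 3.6 $/kg. Survivors: low-carbon steel, alloy steel.
Convert each candidate to consistent units, then evaluate M:
  low-carbon steel: σ_y = 290.0 MPa, ρ = 7860 kg/m³
  alloy steel: σ_y = 561.2 MPa, ρ = 7812 kg/m³
  alloy steel: M = 71.8 kN·m/kg
  low-carbon steel: M = 36.9 kN·m/kg
Highest index: alloy steel.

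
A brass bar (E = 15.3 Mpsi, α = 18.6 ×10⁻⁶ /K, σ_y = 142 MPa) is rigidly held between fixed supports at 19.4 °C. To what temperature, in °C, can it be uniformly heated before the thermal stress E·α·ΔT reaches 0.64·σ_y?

65.7 °C

E = 15.3 Mpsi = 105.5 GPa.
E·α·ΔT = 90.88 MPa ⇒ ΔT = 90.88 / (105.5×10³ × 18.6×10⁻⁶) = 46.32 K.
T = 19.4 + 46.32 = 65.72 °C.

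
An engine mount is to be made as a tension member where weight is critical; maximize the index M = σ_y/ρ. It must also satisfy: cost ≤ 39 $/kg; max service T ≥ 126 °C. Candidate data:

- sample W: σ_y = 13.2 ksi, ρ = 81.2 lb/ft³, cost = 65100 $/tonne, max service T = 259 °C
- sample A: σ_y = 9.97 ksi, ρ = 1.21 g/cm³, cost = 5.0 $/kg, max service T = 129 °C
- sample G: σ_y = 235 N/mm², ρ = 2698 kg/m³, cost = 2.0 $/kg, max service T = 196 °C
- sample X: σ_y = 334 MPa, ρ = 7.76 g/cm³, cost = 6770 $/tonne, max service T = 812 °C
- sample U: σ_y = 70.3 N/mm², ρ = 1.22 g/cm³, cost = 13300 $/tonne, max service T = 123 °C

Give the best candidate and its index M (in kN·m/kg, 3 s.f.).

sample G, M = 87.1 kN·m/kg

Screen on constraints: cost ≤ 39 $/kg; max service T ≥ 126 °C. Survivors: sample A, sample G, sample X.
In SI units:
  sample A: σ_y = 68.74 MPa, ρ = 1210 kg/m³
  sample G: σ_y = 235.0 MPa, ρ = 2698 kg/m³
  sample X: σ_y = 334.0 MPa, ρ = 7760 kg/m³
  sample G: M = 87.1 kN·m/kg
  sample A: M = 56.8 kN·m/kg
  sample X: M = 43.0 kN·m/kg
The maximum is for sample G.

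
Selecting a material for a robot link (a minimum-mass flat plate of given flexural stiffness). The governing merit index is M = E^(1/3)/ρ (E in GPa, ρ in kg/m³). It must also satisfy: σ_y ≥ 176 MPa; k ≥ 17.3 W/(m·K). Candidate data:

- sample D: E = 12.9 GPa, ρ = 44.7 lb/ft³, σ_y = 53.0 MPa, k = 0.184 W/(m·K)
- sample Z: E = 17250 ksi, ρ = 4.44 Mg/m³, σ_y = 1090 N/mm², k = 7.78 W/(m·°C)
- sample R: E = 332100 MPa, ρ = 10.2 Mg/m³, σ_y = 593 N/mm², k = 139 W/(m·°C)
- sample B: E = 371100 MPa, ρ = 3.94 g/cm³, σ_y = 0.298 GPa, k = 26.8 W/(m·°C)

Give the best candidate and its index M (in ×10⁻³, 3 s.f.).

Screen on constraints: σ_y ≥ 176 MPa; k ≥ 17.3 W/(m·K). Survivors: sample R, sample B.
After converting to SI:
  sample R: E = 332.1 GPa, ρ = 10200 kg/m³
  sample B: E = 371.1 GPa, ρ = 3940 kg/m³
  sample B: M = 1.82×10⁻³
  sample R: M = 0.679×10⁻³
Sample B has the largest M.

sample B, M = 1.82×10⁻³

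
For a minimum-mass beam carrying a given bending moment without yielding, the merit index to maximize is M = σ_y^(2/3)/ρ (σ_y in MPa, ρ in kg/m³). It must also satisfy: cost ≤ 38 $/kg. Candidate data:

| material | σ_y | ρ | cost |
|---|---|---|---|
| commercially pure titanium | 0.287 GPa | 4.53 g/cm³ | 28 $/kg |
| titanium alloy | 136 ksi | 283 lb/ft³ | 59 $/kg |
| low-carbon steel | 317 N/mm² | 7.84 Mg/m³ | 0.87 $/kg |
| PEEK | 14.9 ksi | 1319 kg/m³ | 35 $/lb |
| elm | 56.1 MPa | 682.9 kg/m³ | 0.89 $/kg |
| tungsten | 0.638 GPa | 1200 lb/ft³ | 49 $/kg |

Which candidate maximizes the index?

elm

Screen on constraints: cost ≤ 38 $/kg. Survivors: commercially pure titanium, low-carbon steel, elm.
After converting to SI:
  commercially pure titanium: σ_y = 287.0 MPa, ρ = 4530 kg/m³
  low-carbon steel: σ_y = 317.0 MPa, ρ = 7840 kg/m³
  elm: σ_y = 56.10 MPa, ρ = 682.9 kg/m³
  elm: M = 21.5×10⁻³
  commercially pure titanium: M = 9.60×10⁻³
  low-carbon steel: M = 5.93×10⁻³
Highest index: elm.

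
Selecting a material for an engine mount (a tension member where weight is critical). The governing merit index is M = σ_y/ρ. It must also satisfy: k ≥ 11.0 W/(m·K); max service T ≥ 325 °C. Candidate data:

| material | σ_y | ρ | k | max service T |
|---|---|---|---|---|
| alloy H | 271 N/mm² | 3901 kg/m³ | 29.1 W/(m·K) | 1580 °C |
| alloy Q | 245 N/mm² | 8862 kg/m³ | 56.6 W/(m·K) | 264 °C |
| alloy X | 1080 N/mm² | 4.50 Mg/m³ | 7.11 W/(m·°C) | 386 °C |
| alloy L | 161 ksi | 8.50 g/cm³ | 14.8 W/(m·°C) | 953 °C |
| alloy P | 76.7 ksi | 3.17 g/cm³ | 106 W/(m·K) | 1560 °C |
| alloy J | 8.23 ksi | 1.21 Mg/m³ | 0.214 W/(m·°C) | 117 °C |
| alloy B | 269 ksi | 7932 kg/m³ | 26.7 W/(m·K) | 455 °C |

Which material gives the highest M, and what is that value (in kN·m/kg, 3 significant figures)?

alloy B, M = 234 kN·m/kg

Screen on constraints: k ≥ 11.0 W/(m·K); max service T ≥ 325 °C. Survivors: alloy H, alloy L, alloy P, alloy B.
Putting every candidate on a common basis:
  alloy H: σ_y = 271.0 MPa, ρ = 3901 kg/m³
  alloy L: σ_y = 1110 MPa, ρ = 8500 kg/m³
  alloy P: σ_y = 528.8 MPa, ρ = 3170 kg/m³
  alloy B: σ_y = 1855 MPa, ρ = 7932 kg/m³
  alloy B: M = 234 kN·m/kg
  alloy P: M = 167 kN·m/kg
  alloy L: M = 131 kN·m/kg
  alloy H: M = 69.5 kN·m/kg
The maximum is for alloy B.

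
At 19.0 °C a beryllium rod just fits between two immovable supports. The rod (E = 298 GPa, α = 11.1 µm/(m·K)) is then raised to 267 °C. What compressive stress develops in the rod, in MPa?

ΔT = 248.0 K. Constrained thermal stress σ = E·α·ΔT = 298.0×10³ MPa × 11.1×10⁻⁶ × 248.0 = 820 MPa (compressive).

820 MPa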